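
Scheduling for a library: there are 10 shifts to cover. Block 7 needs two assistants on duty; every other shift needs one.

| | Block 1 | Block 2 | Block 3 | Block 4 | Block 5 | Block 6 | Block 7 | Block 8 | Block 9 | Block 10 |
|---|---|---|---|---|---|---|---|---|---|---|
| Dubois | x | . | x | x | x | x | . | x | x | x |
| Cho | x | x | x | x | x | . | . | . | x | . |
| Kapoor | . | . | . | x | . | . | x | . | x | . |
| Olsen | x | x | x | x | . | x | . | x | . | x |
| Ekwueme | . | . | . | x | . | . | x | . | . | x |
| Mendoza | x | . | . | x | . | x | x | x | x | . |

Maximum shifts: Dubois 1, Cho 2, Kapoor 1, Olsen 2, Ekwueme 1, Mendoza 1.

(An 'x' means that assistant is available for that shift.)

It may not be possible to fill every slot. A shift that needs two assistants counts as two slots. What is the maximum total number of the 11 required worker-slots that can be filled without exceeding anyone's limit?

Total capacity across all assistants is 1+2+1+2+1+1 = 8, and 11 slots are needed, so at most 8 can be filled.
An assignment achieving 8: Block 1→Mendoza, Block 2→Cho, Block 3→Cho, Block 5→Dubois, Block 6→Olsen, Block 7→Kapoor+Ekwueme, Block 8→Olsen.
Loads: Dubois 1/1, Cho 2/2, Kapoor 1/1, Olsen 2/2, Ekwueme 1/1, Mendoza 1/1.

8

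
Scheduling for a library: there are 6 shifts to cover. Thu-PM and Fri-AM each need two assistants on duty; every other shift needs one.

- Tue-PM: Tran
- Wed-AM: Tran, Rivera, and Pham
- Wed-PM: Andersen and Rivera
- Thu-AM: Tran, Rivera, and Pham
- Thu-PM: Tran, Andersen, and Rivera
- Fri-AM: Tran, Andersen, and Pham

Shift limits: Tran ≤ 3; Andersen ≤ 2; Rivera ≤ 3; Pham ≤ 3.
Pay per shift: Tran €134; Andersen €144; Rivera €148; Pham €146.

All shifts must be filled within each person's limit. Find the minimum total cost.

€1128

Tue-PM can only be covered by Tran, so that assignment is forced.
Picking the cheapest available assistant for each shift independently would cost €1102, but that ignores the shift limits.
An optimal schedule: Tue-PM→Tran, Wed-AM→Pham, Wed-PM→Andersen, Thu-AM→Pham, Thu-PM→Tran+Andersen, Fri-AM→Tran+Pham.
Total: 134 + 146 + 144 + 146 + 134 + 144 + 134 + 146 = €1128.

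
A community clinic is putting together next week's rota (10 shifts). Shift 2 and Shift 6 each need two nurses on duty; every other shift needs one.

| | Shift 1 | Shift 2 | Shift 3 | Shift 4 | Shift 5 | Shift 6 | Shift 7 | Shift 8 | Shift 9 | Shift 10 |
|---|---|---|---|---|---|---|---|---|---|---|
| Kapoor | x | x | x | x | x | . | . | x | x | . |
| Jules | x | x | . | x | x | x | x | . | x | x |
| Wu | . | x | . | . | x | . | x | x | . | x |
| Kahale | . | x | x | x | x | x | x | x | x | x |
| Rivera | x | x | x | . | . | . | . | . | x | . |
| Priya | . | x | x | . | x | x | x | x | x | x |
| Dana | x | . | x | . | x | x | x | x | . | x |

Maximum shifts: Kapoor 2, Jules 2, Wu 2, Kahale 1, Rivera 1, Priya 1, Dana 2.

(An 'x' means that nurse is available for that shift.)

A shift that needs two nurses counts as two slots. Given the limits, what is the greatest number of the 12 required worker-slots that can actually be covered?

Total capacity across all nurses is 2+2+2+1+1+1+2 = 11, and 12 slots are needed, so at most 11 can be filled.
An assignment achieving 11: Shift 1→Kapoor, Shift 2→Wu, Shift 3→Rivera, Shift 4→Kapoor, Shift 5→Dana, Shift 6→Jules+Kahale, Shift 7→Jules, Shift 8→Wu, Shift 9→Priya, Shift 10→Dana.
Loads: Kapoor 2/2, Jules 2/2, Wu 2/2, Kahale 1/1, Rivera 1/1, Priya 1/1, Dana 2/2.

11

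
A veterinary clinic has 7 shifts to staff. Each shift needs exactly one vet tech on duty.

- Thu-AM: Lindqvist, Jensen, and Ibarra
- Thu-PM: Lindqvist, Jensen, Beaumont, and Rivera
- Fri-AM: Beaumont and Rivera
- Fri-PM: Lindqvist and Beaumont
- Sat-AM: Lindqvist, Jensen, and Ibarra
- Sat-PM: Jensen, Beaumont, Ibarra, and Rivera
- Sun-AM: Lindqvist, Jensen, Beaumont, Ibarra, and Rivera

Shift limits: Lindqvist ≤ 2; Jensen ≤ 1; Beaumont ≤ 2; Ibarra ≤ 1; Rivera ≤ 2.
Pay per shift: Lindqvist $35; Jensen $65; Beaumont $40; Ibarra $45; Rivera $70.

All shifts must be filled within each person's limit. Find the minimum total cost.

Picking the cheapest available vet tech for each shift independently would cost $255, but that ignores the shift limits.
An optimal schedule: Thu-AM→Lindqvist, Thu-PM→Beaumont, Fri-AM→Beaumont, Fri-PM→Lindqvist, Sat-AM→Jensen, Sat-PM→Ibarra, Sun-AM→Rivera.
Total: 35 + 40 + 40 + 35 + 65 + 45 + 70 = $330.

$330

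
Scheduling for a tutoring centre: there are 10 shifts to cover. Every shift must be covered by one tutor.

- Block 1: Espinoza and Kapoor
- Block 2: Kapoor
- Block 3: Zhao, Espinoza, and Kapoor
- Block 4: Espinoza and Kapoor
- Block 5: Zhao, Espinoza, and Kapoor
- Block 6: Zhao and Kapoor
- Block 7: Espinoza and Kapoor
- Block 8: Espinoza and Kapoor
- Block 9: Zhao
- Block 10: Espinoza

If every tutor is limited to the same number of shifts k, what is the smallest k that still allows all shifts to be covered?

4

With 3 tutors and 10 worker-slots to fill, someone must work at least ⌈10/3⌉ = 4 shifts, so k ≥ 4.
k = 4 works: Block 1→Espinoza, Block 2→Kapoor, Block 3→Zhao, Block 4→Espinoza, Block 5→Zhao, Block 6→Zhao, Block 7→Espinoza, Block 8→Kapoor, Block 9→Zhao, Block 10→Espinoza.
Loads: Zhao 4, Espinoza 4, Kapoor 2 — all ≤ 4.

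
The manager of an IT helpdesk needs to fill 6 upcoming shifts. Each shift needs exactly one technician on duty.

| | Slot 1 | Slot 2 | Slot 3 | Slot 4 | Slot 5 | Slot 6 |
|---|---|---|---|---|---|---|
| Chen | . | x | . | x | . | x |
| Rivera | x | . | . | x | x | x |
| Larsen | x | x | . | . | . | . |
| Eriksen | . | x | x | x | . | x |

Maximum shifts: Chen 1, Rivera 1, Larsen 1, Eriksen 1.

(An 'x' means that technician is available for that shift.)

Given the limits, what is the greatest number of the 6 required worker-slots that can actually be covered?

Total capacity across all technicians is 1+1+1+1 = 4, and 6 slots are needed, so at most 4 can be filled.
An assignment achieving 4: Slot 1→Larsen, Slot 2→Chen, Slot 3→Eriksen, Slot 5→Rivera.
Loads: Chen 1/1, Rivera 1/1, Larsen 1/1, Eriksen 1/1.

4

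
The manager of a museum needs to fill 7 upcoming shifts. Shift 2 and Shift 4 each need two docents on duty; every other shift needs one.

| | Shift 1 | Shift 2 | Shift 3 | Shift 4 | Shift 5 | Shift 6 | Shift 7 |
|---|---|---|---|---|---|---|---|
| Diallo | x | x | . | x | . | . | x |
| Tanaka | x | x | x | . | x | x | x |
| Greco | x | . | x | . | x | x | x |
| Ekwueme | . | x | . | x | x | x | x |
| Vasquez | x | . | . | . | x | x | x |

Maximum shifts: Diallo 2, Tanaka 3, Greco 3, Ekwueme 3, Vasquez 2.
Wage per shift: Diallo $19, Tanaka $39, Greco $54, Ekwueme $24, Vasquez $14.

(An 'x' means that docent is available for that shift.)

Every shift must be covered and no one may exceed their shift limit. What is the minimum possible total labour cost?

$216

Shift 4 can only be covered by Diallo and Ekwueme, so that assignment is forced.
Picking the cheapest available docent for each shift independently would cost $181, but that ignores the shift limits.
An optimal schedule: Shift 1→Vasquez, Shift 2→Diallo+Ekwueme, Shift 3→Tanaka, Shift 4→Diallo+Ekwueme, Shift 5→Vasquez, Shift 6→Ekwueme, Shift 7→Tanaka.
Total: 14 + 19 + 24 + 39 + 19 + 24 + 14 + 24 + 39 = $216.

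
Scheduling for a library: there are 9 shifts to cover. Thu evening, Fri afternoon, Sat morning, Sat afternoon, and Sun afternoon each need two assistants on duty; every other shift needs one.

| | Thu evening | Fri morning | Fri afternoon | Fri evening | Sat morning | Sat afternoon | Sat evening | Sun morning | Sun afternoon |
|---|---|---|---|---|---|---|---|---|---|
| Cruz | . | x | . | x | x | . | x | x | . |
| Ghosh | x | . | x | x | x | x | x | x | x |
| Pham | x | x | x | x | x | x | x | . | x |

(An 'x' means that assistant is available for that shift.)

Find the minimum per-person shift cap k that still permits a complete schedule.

With 3 assistants and 14 worker-slots to fill, someone must work at least ⌈14/3⌉ = 5 shifts, so k ≥ 5.
k = 5 works: Thu evening→Ghosh+Pham, Fri morning→Cruz, Fri afternoon→Ghosh+Pham, Fri evening→Cruz, Sat morning→Cruz+Ghosh, Sat afternoon→Ghosh+Pham, Sat evening→Cruz, Sun morning→Cruz, Sun afternoon→Ghosh+Pham.
Loads: Cruz 5, Ghosh 5, Pham 4 — all ≤ 5.

5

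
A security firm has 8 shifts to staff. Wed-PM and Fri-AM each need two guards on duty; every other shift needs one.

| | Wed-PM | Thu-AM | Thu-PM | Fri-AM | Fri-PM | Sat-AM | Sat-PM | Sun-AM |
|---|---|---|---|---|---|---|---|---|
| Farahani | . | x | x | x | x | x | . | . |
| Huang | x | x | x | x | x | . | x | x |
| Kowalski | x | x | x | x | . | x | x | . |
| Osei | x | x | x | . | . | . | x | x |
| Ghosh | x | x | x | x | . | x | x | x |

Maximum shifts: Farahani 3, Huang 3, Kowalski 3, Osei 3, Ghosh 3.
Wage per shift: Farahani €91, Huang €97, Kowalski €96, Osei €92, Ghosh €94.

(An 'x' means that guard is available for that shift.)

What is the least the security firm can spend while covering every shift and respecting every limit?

Picking the cheapest available guard for each shift independently would cost €919, but that ignores the shift limits.
An optimal schedule: Wed-PM→Osei+Ghosh, Thu-AM→Farahani, Thu-PM→Ghosh, Fri-AM→Ghosh+Kowalski, Fri-PM→Farahani, Sat-AM→Farahani, Sat-PM→Osei, Sun-AM→Osei.
Total: 92 + 94 + 91 + 94 + 94 + 96 + 91 + 91 + 92 + 92 = €927.

€927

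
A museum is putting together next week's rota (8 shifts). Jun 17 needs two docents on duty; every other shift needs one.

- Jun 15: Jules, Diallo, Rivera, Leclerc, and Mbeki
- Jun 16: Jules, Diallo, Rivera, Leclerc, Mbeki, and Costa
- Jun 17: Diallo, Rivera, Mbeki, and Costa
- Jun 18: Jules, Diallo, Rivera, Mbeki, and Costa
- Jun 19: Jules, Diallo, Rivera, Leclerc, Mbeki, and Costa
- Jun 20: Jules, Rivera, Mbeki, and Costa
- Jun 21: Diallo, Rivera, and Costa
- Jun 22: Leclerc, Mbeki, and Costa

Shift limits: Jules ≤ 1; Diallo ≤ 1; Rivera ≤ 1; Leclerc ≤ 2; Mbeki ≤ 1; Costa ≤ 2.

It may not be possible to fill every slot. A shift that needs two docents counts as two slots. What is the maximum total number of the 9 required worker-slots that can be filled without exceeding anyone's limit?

8

Total capacity across all docents is 1+1+1+2+1+2 = 8, and 9 slots are needed, so at most 8 can be filled.
An assignment achieving 8: Jun 15→Leclerc, Jun 16→Costa, Jun 17→Rivera+Mbeki, Jun 18→Costa, Jun 20→Jules, Jun 21→Diallo, Jun 22→Leclerc.
Loads: Jules 1/1, Diallo 1/1, Rivera 1/1, Leclerc 2/2, Mbeki 1/1, Costa 2/2.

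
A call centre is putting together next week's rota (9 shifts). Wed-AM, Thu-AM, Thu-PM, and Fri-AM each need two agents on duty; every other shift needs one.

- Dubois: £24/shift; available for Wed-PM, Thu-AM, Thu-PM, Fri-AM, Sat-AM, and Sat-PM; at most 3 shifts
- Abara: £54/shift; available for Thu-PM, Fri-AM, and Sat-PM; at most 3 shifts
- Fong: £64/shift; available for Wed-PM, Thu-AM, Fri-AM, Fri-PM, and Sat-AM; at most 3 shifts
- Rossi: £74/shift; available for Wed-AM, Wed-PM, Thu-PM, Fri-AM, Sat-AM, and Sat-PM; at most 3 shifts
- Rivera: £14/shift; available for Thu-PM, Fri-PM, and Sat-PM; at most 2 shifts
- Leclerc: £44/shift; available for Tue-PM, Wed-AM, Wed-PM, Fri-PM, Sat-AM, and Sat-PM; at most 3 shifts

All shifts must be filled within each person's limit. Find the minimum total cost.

Tue-PM can only be covered by Leclerc, so that assignment is forced.
Wed-AM can only be covered by Rossi and Leclerc, so that assignment is forced.
Thu-AM can only be covered by Dubois and Fong, so that assignment is forced.
Picking the cheapest available agent for each shift independently would cost £442, but that ignores the shift limits.
An optimal schedule: Tue-PM→Leclerc, Wed-AM→Leclerc+Rossi, Wed-PM→Dubois, Thu-AM→Dubois+Fong, Thu-PM→Rivera+Abara, Fri-AM→Dubois+Abara, Fri-PM→Rivera, Sat-AM→Leclerc, Sat-PM→Abara.
Total: 44 + 44 + 74 + 24 + 24 + 64 + 14 + 54 + 24 + 54 + 14 + 44 + 54 = £532.

£532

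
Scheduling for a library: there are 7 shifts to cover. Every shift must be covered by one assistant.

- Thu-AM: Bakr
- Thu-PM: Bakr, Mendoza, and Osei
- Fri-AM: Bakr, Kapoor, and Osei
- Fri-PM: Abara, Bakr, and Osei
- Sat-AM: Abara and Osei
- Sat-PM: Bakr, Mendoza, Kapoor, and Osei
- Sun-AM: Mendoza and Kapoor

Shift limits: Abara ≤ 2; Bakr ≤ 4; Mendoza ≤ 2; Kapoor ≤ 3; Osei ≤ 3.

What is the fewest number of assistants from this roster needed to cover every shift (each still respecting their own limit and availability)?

7 slots to fill and no one can take more than 4, so at least ⌈7/4⌉ = 2 assistants are needed.
Shifts {Thu-AM, Sat-AM, Sun-AM} need 3 slots, but among the assistants available for them (Abara, Bakr, Mendoza, Kapoor, and Osei) any 2 together supply at most 2. So 2 assistants are not enough.
Abara, Bakr, and Mendoza alone can cover everything: Thu-AM→Bakr, Thu-PM→Bakr, Fri-AM→Bakr, Fri-PM→Abara, Sat-AM→Abara, Sat-PM→Bakr, Sun-AM→Mendoza.

3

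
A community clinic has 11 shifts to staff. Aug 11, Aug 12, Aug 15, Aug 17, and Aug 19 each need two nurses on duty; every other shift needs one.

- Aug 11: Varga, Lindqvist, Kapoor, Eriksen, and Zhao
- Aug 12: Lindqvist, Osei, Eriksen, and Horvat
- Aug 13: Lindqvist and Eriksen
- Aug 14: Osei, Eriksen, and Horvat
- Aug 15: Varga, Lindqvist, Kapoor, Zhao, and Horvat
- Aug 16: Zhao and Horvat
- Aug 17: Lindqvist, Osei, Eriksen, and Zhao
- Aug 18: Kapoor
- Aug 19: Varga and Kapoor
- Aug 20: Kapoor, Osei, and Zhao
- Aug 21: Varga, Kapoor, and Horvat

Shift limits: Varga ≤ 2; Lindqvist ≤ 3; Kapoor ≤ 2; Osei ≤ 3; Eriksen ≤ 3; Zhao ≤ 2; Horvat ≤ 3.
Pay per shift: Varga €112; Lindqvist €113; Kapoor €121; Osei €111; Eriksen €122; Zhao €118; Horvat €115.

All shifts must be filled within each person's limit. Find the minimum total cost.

€1841

Aug 18 can only be covered by Kapoor, so that assignment is forced.
Aug 19 can only be covered by Varga and Kapoor, so that assignment is forced.
Picking the cheapest available nurse for each shift independently would cost €1814, but that ignores the shift limits.
An optimal schedule: Aug 11→Lindqvist+Eriksen, Aug 12→Osei+Horvat, Aug 13→Lindqvist, Aug 14→Osei, Aug 15→Horvat+Zhao, Aug 16→Horvat, Aug 17→Lindqvist+Zhao, Aug 18→Kapoor, Aug 19→Varga+Kapoor, Aug 20→Osei, Aug 21→Varga.
Total: 113 + 122 + 111 + 115 + 113 + 111 + 115 + 118 + 115 + 113 + 118 + 121 + 112 + 121 + 111 + 112 = €1841.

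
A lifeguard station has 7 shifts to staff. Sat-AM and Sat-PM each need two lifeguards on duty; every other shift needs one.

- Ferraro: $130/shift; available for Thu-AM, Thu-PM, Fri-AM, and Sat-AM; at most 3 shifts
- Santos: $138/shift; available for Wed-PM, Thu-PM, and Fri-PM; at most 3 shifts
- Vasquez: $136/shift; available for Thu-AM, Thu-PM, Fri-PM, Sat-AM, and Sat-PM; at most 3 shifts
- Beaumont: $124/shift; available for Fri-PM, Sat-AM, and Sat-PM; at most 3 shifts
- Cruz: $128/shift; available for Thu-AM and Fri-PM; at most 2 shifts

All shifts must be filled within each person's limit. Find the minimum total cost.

$1164

Wed-PM can only be covered by Santos, so that assignment is forced.
Fri-AM can only be covered by Ferraro, so that assignment is forced.
Sat-PM can only be covered by Vasquez and Beaumont, so that assignment is forced.
Picking the cheapest available lifeguard for each shift independently would cost $1164, and that bound is achievable.
An optimal schedule: Wed-PM→Santos, Thu-AM→Cruz, Thu-PM→Ferraro, Fri-AM→Ferraro, Fri-PM→Beaumont, Sat-AM→Beaumont+Ferraro, Sat-PM→Beaumont+Vasquez.
Total: 138 + 128 + 130 + 130 + 124 + 124 + 130 + 124 + 136 = $1164.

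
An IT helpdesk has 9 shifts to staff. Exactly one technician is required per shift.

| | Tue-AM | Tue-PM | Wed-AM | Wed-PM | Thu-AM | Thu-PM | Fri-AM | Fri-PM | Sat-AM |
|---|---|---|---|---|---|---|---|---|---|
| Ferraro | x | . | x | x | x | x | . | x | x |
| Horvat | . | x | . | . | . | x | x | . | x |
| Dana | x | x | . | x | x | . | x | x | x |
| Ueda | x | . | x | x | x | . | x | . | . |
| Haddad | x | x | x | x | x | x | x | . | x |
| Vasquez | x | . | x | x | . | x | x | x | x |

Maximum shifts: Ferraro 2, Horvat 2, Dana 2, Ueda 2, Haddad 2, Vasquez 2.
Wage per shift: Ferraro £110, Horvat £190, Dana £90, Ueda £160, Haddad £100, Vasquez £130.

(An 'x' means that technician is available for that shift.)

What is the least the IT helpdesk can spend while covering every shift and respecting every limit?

Picking the cheapest available technician for each shift independently would cost £830, but that ignores the shift limits.
An optimal schedule: Tue-AM→Ferraro, Tue-PM→Dana, Wed-AM→Haddad, Wed-PM→Vasquez, Thu-AM→Haddad, Thu-PM→Ferraro, Fri-AM→Ueda, Fri-PM→Dana, Sat-AM→Vasquez.
Total: 110 + 90 + 100 + 130 + 100 + 110 + 160 + 90 + 130 = £1020.

£1020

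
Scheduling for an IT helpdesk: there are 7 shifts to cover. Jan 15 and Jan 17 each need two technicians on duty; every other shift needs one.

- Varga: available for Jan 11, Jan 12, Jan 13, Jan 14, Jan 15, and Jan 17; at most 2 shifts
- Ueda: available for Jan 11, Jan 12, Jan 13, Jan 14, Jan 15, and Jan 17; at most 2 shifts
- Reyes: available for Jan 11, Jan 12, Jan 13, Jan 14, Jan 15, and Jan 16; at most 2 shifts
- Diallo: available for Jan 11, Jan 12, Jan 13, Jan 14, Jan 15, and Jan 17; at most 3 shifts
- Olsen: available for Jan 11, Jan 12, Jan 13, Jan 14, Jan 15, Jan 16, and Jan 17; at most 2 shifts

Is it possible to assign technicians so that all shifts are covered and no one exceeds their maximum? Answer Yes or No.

Yes

One valid schedule: Jan 11→Varga, Jan 12→Varga, Jan 13→Ueda, Jan 14→Ueda, Jan 15→Reyes+Diallo, Jan 16→Reyes, Jan 17→Diallo+Olsen.
Loads: Varga 2/2, Ueda 2/2, Reyes 2/2, Diallo 2/3, Olsen 1/2 — all within limits.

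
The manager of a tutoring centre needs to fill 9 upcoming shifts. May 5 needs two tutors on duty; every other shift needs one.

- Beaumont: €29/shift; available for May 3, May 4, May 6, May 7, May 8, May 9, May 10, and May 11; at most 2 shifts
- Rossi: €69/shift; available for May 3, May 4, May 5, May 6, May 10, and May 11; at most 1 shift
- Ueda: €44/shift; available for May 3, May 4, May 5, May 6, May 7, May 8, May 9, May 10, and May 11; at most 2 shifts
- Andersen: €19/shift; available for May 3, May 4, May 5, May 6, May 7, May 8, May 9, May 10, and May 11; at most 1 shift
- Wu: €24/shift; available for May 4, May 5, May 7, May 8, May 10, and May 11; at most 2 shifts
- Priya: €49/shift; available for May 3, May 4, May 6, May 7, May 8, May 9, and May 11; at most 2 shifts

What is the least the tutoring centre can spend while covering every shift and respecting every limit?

€380

Picking the cheapest available tutor for each shift independently would cost €195, but that ignores the shift limits.
An optimal schedule: May 3→Beaumont, May 4→Priya, May 5→Andersen+Wu, May 6→Rossi, May 7→Ueda, May 8→Ueda, May 9→Beaumont, May 10→Wu, May 11→Priya.
Total: 29 + 49 + 19 + 24 + 69 + 44 + 44 + 29 + 24 + 49 = €380.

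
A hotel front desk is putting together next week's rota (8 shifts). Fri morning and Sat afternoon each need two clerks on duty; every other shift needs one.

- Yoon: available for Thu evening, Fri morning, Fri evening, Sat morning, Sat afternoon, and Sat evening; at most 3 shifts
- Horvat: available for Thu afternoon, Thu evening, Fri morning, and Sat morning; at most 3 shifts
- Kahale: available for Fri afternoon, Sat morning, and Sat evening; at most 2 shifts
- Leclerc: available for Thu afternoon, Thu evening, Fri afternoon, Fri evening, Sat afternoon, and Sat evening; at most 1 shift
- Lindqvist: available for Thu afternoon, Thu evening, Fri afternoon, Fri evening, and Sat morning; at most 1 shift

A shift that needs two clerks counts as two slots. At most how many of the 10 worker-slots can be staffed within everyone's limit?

10

Total capacity across all clerks is 3+3+2+1+1 = 10, and 10 slots are needed, so at most 10 can be filled.
An assignment achieving 10: Thu afternoon→Horvat, Thu evening→Horvat, Fri morning→Yoon+Horvat, Fri afternoon→Kahale, Fri evening→Yoon, Sat morning→Lindqvist, Sat afternoon→Yoon+Leclerc, Sat evening→Kahale.
Loads: Yoon 3/3, Horvat 3/3, Kahale 2/2, Leclerc 1/1, Lindqvist 1/1.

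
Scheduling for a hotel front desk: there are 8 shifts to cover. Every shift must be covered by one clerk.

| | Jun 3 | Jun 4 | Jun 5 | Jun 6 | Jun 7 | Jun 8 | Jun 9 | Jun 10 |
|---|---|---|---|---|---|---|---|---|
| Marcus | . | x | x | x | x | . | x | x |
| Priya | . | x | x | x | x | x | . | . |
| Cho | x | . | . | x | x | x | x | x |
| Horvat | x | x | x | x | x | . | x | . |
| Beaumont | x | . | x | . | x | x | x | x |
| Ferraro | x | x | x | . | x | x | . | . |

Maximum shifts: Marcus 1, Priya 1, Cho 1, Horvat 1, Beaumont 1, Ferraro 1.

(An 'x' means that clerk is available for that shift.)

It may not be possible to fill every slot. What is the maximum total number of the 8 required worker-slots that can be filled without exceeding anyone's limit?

6

Total capacity across all clerks is 1+1+1+1+1+1 = 6, and 8 slots are needed, so at most 6 can be filled.
An assignment achieving 6: Jun 3→Cho, Jun 4→Priya, Jun 5→Ferraro, Jun 6→Horvat, Jun 8→Beaumont, Jun 10→Marcus.
Loads: Marcus 1/1, Priya 1/1, Cho 1/1, Horvat 1/1, Beaumont 1/1, Ferraro 1/1.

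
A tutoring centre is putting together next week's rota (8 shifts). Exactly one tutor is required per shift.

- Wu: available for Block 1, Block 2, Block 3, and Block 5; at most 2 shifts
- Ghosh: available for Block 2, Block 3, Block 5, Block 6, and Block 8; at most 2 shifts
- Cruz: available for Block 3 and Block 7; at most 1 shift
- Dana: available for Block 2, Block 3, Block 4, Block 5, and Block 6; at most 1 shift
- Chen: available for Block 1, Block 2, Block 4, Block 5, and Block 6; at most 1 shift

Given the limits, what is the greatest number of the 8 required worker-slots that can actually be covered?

7

Total capacity across all tutors is 2+2+1+1+1 = 7, and 8 slots are needed, so at most 7 can be filled.
An assignment achieving 7: Block 1→Wu, Block 2→Wu, Block 4→Dana, Block 5→Chen, Block 6→Ghosh, Block 7→Cruz, Block 8→Ghosh.
Loads: Wu 2/2, Ghosh 2/2, Cruz 1/1, Dana 1/1, Chen 1/1.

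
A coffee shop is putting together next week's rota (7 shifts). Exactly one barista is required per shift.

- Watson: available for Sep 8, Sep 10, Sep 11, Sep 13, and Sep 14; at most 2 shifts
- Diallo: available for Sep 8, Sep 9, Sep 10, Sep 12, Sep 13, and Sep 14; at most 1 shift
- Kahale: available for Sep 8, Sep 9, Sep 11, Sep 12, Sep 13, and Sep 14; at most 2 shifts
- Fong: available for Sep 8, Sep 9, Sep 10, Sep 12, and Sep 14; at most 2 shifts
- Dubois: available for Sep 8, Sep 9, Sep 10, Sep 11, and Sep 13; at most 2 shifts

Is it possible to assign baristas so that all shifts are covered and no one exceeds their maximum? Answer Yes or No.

One valid schedule: Sep 8→Fong, Sep 9→Kahale, Sep 10→Watson, Sep 11→Watson, Sep 12→Diallo, Sep 13→Kahale, Sep 14→Fong.
Loads: Watson 2/2, Diallo 1/1, Kahale 2/2, Fong 2/2, Dubois 0/2 — all within limits.

Yes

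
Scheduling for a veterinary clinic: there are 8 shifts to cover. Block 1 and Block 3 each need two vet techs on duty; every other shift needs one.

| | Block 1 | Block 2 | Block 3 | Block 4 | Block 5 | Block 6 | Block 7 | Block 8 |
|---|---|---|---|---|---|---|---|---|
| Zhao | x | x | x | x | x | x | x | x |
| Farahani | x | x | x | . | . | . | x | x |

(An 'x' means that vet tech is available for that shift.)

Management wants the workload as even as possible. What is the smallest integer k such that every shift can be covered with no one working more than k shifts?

With 2 vet techs and 10 worker-slots to fill, someone must work at least ⌈10/2⌉ = 5 shifts, so k ≥ 5.
k = 5 works: Block 1→Zhao+Farahani, Block 2→Farahani, Block 3→Zhao+Farahani, Block 4→Zhao, Block 5→Zhao, Block 6→Zhao, Block 7→Farahani, Block 8→Farahani.
Loads: Zhao 5, Farahani 5 — all ≤ 5.

5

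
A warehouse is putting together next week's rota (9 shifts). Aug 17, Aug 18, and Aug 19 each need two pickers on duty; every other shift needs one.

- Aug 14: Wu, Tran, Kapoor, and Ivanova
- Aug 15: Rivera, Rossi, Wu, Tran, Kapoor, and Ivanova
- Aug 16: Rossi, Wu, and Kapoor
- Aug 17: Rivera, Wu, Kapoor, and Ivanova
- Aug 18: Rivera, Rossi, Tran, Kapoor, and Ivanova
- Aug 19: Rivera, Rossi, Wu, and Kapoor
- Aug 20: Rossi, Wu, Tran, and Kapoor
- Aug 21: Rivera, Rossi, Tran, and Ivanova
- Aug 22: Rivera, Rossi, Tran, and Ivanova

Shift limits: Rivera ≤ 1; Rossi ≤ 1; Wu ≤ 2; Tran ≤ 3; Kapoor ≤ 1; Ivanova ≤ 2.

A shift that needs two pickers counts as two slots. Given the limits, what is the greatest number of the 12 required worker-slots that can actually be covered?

10

Total capacity across all pickers is 1+1+2+3+1+2 = 10, and 12 slots are needed, so at most 10 can be filled.
An assignment achieving 10: Aug 14→Wu, Aug 15→Ivanova, Aug 16→Rossi, Aug 17→Rivera+Wu, Aug 18→Ivanova, Aug 19→Kapoor, Aug 20→Tran, Aug 21→Tran, Aug 22→Tran.
Loads: Rivera 1/1, Rossi 1/1, Wu 2/2, Tran 3/3, Kapoor 1/1, Ivanova 2/2.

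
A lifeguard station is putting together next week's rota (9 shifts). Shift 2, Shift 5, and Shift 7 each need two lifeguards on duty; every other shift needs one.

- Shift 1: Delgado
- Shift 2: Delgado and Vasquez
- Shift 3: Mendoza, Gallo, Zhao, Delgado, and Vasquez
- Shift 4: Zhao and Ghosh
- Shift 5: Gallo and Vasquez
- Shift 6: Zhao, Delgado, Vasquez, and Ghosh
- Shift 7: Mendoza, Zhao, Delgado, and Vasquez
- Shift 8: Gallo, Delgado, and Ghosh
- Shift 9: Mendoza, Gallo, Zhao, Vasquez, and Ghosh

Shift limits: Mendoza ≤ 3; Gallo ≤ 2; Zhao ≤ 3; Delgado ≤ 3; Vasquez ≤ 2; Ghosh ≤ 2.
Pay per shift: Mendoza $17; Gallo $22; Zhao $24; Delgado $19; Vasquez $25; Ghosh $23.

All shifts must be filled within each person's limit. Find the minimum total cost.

$248

Shift 1 can only be covered by Delgado, so that assignment is forced.
Shift 2 can only be covered by Delgado and Vasquez, so that assignment is forced.
Shift 5 can only be covered by Gallo and Vasquez, so that assignment is forced.
Picking the cheapest available lifeguard for each shift independently would cost $241, but that ignores the shift limits.
An optimal schedule: Shift 1→Delgado, Shift 2→Delgado+Vasquez, Shift 3→Mendoza, Shift 4→Ghosh, Shift 5→Gallo+Vasquez, Shift 6→Ghosh, Shift 7→Mendoza+Delgado, Shift 8→Gallo, Shift 9→Mendoza.
Total: 19 + 19 + 25 + 17 + 23 + 22 + 25 + 23 + 17 + 19 + 22 + 17 = $248.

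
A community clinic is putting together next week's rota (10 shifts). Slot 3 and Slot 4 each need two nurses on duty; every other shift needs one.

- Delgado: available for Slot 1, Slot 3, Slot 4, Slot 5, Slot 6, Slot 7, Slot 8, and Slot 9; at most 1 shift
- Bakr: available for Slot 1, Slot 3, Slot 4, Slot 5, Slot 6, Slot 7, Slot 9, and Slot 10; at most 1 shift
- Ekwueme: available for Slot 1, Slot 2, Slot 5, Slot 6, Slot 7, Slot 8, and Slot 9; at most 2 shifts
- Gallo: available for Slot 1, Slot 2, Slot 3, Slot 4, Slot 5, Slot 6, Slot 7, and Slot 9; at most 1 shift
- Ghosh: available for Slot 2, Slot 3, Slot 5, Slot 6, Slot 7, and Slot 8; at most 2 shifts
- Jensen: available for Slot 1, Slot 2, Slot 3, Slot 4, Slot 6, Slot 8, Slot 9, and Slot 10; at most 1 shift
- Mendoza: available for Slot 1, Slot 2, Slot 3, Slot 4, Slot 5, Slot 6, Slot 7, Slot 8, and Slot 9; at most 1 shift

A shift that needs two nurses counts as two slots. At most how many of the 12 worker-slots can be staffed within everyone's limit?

9

Total capacity across all nurses is 1+1+2+1+2+1+1 = 9, and 12 slots are needed, so at most 9 can be filled.
An assignment achieving 9: Slot 1→Jensen, Slot 2→Ekwueme, Slot 3→Ghosh+Mendoza, Slot 4→Delgado+Gallo, Slot 5→Ghosh, Slot 8→Ekwueme, Slot 10→Bakr.
Loads: Delgado 1/1, Bakr 1/1, Ekwueme 2/2, Gallo 1/1, Ghosh 2/2, Jensen 1/1, Mendoza 1/1.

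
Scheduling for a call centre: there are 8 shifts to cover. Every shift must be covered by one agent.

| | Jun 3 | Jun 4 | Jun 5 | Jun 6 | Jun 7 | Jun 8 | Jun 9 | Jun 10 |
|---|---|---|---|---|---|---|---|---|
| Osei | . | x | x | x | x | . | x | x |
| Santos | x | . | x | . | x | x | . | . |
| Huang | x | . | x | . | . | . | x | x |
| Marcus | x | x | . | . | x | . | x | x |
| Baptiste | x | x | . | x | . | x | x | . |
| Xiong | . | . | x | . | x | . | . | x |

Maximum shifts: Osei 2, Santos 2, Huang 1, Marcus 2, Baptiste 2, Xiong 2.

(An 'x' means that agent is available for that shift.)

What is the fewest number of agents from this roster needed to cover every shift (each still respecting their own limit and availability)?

8 slots to fill and no one can take more than 2, so at least ⌈8/2⌉ = 4 agents are needed.
Osei, Santos, Marcus, and Baptiste alone can cover everything: Jun 3→Santos, Jun 4→Baptiste, Jun 5→Osei, Jun 6→Osei, Jun 7→Marcus, Jun 8→Santos, Jun 9→Baptiste, Jun 10→Marcus.

4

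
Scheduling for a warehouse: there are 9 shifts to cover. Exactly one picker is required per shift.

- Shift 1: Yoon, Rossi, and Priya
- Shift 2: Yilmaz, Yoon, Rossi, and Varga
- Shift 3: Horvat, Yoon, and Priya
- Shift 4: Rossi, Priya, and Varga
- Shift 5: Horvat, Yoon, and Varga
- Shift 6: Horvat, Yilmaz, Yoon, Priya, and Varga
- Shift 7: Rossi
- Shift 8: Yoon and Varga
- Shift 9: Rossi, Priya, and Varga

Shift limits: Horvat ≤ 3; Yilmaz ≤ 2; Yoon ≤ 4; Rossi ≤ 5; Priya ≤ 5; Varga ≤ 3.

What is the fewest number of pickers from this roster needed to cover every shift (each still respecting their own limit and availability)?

9 slots to fill and no one can take more than 5, so at least ⌈9/5⌉ = 2 pickers are needed.
Yoon and Rossi alone can cover everything: Shift 1→Rossi, Shift 2→Rossi, Shift 3→Yoon, Shift 4→Rossi, Shift 5→Yoon, Shift 6→Yoon, Shift 7→Rossi, Shift 8→Yoon, Shift 9→Rossi.

2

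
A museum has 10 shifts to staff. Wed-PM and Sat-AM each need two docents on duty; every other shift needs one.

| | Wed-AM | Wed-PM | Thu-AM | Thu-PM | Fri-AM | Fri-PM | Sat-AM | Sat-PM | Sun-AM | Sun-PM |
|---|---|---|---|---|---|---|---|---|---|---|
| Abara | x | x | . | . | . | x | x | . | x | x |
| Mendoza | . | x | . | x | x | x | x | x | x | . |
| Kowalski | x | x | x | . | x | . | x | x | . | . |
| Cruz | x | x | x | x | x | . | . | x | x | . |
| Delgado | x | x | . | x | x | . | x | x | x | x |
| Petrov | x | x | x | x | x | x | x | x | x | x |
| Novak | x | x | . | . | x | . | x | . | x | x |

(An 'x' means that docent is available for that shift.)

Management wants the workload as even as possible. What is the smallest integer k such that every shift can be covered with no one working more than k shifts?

With 7 docents and 12 worker-slots to fill, someone must work at least ⌈12/7⌉ = 2 shifts, so k ≥ 2.
k = 2 works: Wed-AM→Kowalski, Wed-PM→Delgado+Petrov, Thu-AM→Kowalski, Thu-PM→Mendoza, Fri-AM→Cruz, Fri-PM→Abara, Sat-AM→Delgado+Petrov, Sat-PM→Mendoza, Sun-AM→Cruz, Sun-PM→Abara.
Loads: Abara 2, Mendoza 2, Kowalski 2, Cruz 2, Delgado 2, Petrov 2, Novak 0 — all ≤ 2.

2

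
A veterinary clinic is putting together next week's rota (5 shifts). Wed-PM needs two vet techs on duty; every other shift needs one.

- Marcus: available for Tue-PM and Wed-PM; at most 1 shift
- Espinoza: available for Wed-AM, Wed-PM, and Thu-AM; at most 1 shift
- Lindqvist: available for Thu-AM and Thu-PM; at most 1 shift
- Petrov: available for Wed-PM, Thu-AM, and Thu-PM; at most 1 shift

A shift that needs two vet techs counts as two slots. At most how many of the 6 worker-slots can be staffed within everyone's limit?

4

Total capacity across all vet techs is 1+1+1+1 = 4, and 6 slots are needed, so at most 4 can be filled.
An assignment achieving 4: Tue-PM→Marcus, Wed-AM→Espinoza, Wed-PM→Petrov, Thu-PM→Lindqvist.
Loads: Marcus 1/1, Espinoza 1/1, Lindqvist 1/1, Petrov 1/1.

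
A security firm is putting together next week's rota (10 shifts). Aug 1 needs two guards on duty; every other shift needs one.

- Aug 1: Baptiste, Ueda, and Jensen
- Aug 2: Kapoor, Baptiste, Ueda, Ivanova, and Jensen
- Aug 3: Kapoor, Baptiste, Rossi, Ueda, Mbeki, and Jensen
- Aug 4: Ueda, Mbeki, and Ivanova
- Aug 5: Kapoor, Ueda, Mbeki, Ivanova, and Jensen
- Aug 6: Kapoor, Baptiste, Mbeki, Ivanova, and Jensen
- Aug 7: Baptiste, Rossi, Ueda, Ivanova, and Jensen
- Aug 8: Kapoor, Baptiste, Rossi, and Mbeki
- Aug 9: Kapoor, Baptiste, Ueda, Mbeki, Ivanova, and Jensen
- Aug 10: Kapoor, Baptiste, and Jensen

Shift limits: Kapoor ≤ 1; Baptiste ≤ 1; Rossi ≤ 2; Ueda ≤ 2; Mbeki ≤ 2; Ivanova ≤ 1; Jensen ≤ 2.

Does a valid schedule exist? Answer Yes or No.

One valid schedule: Aug 1→Baptiste+Ueda, Aug 2→Ivanova, Aug 3→Jensen, Aug 4→Ueda, Aug 5→Mbeki, Aug 6→Mbeki, Aug 7→Rossi, Aug 8→Rossi, Aug 9→Jensen, Aug 10→Kapoor.
Loads: Kapoor 1/1, Baptiste 1/1, Rossi 2/2, Ueda 2/2, Mbeki 2/2, Ivanova 1/1, Jensen 2/2 — all within limits.

Yes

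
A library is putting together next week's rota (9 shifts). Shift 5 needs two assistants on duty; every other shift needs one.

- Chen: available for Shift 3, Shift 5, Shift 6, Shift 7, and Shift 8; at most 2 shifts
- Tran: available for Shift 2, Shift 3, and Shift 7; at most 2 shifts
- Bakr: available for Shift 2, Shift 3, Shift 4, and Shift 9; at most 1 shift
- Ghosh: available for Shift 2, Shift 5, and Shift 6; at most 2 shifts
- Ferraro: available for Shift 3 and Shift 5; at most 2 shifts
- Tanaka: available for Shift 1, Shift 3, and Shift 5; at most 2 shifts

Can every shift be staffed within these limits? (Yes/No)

No

Total capacity is 11 and 10 slots are needed, so capacity alone doesn't rule it out.
Shifts {Shift 4, Shift 9} need 2 worker-slots in total, but the assistants available for any of those shifts (Bakr) can supply at most 1 among them. So no valid schedule exists.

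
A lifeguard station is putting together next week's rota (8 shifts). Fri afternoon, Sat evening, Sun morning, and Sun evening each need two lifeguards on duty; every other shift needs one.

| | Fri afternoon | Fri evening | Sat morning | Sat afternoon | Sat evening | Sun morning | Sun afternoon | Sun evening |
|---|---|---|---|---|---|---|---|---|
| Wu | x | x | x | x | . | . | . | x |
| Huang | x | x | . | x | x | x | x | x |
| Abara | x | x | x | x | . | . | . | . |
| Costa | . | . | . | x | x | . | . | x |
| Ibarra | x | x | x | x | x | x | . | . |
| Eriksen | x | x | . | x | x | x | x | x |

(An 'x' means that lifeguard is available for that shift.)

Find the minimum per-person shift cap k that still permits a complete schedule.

2

With 6 lifeguards and 12 worker-slots to fill, someone must work at least ⌈12/6⌉ = 2 shifts, so k ≥ 2.
k = 2 works: Fri afternoon→Abara+Eriksen, Fri evening→Wu, Sat morning→Wu, Sat afternoon→Abara, Sat evening→Costa+Ibarra, Sun morning→Huang+Ibarra, Sun afternoon→Huang, Sun evening→Costa+Eriksen.
Loads: Wu 2, Huang 2, Abara 2, Costa 2, Ibarra 2, Eriksen 2 — all ≤ 2.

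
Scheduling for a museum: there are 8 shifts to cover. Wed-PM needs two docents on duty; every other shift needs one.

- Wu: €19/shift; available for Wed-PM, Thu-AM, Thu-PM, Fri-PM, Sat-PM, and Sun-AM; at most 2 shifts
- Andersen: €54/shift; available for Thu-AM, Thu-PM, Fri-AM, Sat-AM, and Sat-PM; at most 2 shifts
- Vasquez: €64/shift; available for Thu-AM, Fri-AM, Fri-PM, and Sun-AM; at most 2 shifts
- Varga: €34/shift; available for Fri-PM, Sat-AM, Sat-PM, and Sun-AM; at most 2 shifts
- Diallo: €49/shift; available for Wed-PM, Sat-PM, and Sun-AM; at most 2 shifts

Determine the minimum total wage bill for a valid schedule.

Wed-PM can only be covered by Wu and Diallo, so that assignment is forced.
Picking the cheapest available docent for each shift independently would cost €251, but that ignores the shift limits.
An optimal schedule: Wed-PM→Wu+Diallo, Thu-AM→Andersen, Thu-PM→Wu, Fri-AM→Andersen, Fri-PM→Varga, Sat-AM→Varga, Sat-PM→Diallo, Sun-AM→Vasquez.
Total: 19 + 49 + 54 + 19 + 54 + 34 + 34 + 49 + 64 = €376.

€376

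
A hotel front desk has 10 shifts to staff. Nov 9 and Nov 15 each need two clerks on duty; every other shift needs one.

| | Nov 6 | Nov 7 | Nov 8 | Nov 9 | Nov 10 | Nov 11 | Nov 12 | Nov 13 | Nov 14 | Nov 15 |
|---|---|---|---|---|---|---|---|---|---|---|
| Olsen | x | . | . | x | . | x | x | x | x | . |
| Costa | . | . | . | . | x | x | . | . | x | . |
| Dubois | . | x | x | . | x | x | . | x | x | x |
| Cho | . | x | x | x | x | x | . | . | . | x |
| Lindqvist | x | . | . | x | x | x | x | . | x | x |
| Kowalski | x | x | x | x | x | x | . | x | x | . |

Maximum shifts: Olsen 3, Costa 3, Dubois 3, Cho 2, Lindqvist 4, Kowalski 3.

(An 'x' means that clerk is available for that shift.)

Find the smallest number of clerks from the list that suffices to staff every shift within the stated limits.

12 slots to fill and no one can take more than 4, so at least ⌈12/4⌉ = 3 clerks are needed.
Any 3 clerks together have capacity at most 4+3+3 = 10 < 12 slots, so 3 can never suffice.
Olsen, Costa, Dubois, and Lindqvist alone can cover everything: Nov 6→Olsen, Nov 7→Dubois, Nov 8→Dubois, Nov 9→Olsen+Lindqvist, Nov 10→Costa, Nov 11→Costa, Nov 12→Lindqvist, Nov 13→Olsen, Nov 14→Costa, Nov 15→Dubois+Lindqvist.

4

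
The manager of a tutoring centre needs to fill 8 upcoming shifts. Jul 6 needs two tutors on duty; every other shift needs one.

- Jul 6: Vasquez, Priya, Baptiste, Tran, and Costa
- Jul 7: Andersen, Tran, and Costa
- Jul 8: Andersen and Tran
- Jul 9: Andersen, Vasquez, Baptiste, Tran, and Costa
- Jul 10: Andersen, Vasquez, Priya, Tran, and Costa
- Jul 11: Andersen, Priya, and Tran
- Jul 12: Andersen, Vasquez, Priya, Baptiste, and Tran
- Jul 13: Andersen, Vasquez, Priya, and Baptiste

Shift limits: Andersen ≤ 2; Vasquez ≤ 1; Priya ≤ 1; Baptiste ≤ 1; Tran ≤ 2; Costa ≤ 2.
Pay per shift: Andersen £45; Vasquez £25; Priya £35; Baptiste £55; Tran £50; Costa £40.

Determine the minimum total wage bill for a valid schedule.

£385

Picking the cheapest available tutor for each shift independently would cost £280, but that ignores the shift limits.
An optimal schedule: Jul 6→Tran+Costa, Jul 7→Andersen, Jul 8→Andersen, Jul 9→Baptiste, Jul 10→Costa, Jul 11→Priya, Jul 12→Tran, Jul 13→Vasquez.
Total: 50 + 40 + 45 + 45 + 55 + 40 + 35 + 50 + 25 = £385.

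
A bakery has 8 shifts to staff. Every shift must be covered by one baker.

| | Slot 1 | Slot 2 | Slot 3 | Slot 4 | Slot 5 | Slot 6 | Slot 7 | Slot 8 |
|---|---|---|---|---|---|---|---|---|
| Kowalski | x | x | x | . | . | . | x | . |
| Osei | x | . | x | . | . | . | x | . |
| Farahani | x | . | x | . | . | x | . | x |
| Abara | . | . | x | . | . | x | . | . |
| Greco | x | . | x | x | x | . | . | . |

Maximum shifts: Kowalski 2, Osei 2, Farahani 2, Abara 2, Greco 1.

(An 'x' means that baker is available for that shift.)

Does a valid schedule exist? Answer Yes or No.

No

Total capacity is 9 and 8 slots are needed, so capacity alone doesn't rule it out.
Shifts {Slot 4, Slot 5} need 2 worker-slots in total, but the bakers available for any of those shifts (Greco) can supply at most 1 among them. So no valid schedule exists.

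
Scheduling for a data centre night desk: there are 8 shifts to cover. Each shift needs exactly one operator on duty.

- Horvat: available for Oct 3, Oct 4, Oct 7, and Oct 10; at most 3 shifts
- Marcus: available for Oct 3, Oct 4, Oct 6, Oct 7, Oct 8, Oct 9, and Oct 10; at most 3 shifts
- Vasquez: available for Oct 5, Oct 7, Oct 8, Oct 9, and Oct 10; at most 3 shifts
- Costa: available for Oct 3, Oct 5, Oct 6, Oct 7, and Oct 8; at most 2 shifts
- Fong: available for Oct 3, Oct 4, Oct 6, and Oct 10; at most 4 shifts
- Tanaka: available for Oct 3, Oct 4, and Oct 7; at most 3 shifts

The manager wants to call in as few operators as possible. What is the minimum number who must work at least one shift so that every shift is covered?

8 slots to fill and no one can take more than 4, so at least ⌈8/4⌉ = 2 operators are needed.
Any 2 operators together have capacity at most 4+3 = 7 < 8 slots, so 2 can never suffice.
Horvat, Marcus, and Vasquez alone can cover everything: Oct 3→Horvat, Oct 4→Horvat, Oct 5→Vasquez, Oct 6→Marcus, Oct 7→Horvat, Oct 8→Marcus, Oct 9→Marcus, Oct 10→Vasquez.

3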